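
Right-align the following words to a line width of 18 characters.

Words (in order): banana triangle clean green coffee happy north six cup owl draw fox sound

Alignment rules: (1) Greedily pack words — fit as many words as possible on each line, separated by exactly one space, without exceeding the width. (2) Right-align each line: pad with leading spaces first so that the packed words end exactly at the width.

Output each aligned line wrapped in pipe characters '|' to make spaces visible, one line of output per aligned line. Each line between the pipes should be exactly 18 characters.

Line 1: ['banana', 'triangle'] (min_width=15, slack=3)
Line 2: ['clean', 'green', 'coffee'] (min_width=18, slack=0)
Line 3: ['happy', 'north', 'six'] (min_width=15, slack=3)
Line 4: ['cup', 'owl', 'draw', 'fox'] (min_width=16, slack=2)
Line 5: ['sound'] (min_width=5, slack=13)

Answer: |   banana triangle|
|clean green coffee|
|   happy north six|
|  cup owl draw fox|
|             sound|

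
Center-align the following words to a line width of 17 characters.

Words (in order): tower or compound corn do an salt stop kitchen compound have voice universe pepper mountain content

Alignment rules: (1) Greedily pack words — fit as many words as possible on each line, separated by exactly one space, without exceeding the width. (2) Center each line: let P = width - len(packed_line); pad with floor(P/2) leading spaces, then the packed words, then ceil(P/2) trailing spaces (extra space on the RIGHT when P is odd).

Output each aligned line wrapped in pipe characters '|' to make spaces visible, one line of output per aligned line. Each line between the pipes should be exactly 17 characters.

Line 1: ['tower', 'or', 'compound'] (min_width=17, slack=0)
Line 2: ['corn', 'do', 'an', 'salt'] (min_width=15, slack=2)
Line 3: ['stop', 'kitchen'] (min_width=12, slack=5)
Line 4: ['compound', 'have'] (min_width=13, slack=4)
Line 5: ['voice', 'universe'] (min_width=14, slack=3)
Line 6: ['pepper', 'mountain'] (min_width=15, slack=2)
Line 7: ['content'] (min_width=7, slack=10)

Answer: |tower or compound|
| corn do an salt |
|  stop kitchen   |
|  compound have  |
| voice universe  |
| pepper mountain |
|     content     |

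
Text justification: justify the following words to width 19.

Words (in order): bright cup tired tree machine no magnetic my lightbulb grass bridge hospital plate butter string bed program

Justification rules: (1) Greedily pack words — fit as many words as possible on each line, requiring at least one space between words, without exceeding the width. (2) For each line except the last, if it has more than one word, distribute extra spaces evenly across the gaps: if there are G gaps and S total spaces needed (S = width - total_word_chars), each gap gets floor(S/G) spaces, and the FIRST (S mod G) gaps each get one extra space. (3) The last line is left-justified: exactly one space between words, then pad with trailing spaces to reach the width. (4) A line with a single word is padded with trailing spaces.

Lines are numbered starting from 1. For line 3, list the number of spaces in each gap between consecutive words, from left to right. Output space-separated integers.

Answer: 9

Derivation:
Line 1: ['bright', 'cup', 'tired'] (min_width=16, slack=3)
Line 2: ['tree', 'machine', 'no'] (min_width=15, slack=4)
Line 3: ['magnetic', 'my'] (min_width=11, slack=8)
Line 4: ['lightbulb', 'grass'] (min_width=15, slack=4)
Line 5: ['bridge', 'hospital'] (min_width=15, slack=4)
Line 6: ['plate', 'butter', 'string'] (min_width=19, slack=0)
Line 7: ['bed', 'program'] (min_width=11, slack=8)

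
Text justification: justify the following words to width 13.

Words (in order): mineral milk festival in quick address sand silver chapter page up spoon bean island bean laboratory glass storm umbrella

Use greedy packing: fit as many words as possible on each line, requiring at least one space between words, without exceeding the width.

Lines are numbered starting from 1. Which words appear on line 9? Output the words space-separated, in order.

Line 1: ['mineral', 'milk'] (min_width=12, slack=1)
Line 2: ['festival', 'in'] (min_width=11, slack=2)
Line 3: ['quick', 'address'] (min_width=13, slack=0)
Line 4: ['sand', 'silver'] (min_width=11, slack=2)
Line 5: ['chapter', 'page'] (min_width=12, slack=1)
Line 6: ['up', 'spoon', 'bean'] (min_width=13, slack=0)
Line 7: ['island', 'bean'] (min_width=11, slack=2)
Line 8: ['laboratory'] (min_width=10, slack=3)
Line 9: ['glass', 'storm'] (min_width=11, slack=2)
Line 10: ['umbrella'] (min_width=8, slack=5)

Answer: glass storm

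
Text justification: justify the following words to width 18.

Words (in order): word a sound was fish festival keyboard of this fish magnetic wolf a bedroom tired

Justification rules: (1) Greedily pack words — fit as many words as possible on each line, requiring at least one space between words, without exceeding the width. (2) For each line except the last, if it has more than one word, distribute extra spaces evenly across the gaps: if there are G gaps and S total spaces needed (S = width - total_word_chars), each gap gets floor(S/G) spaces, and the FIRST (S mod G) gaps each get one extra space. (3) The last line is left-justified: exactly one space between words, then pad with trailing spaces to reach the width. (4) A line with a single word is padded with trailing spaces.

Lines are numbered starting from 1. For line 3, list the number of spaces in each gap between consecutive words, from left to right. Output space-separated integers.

Answer: 2 2

Derivation:
Line 1: ['word', 'a', 'sound', 'was'] (min_width=16, slack=2)
Line 2: ['fish', 'festival'] (min_width=13, slack=5)
Line 3: ['keyboard', 'of', 'this'] (min_width=16, slack=2)
Line 4: ['fish', 'magnetic', 'wolf'] (min_width=18, slack=0)
Line 5: ['a', 'bedroom', 'tired'] (min_width=15, slack=3)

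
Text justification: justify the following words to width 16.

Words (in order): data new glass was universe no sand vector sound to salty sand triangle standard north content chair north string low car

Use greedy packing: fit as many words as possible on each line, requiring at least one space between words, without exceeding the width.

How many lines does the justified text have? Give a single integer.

Line 1: ['data', 'new', 'glass'] (min_width=14, slack=2)
Line 2: ['was', 'universe', 'no'] (min_width=15, slack=1)
Line 3: ['sand', 'vector'] (min_width=11, slack=5)
Line 4: ['sound', 'to', 'salty'] (min_width=14, slack=2)
Line 5: ['sand', 'triangle'] (min_width=13, slack=3)
Line 6: ['standard', 'north'] (min_width=14, slack=2)
Line 7: ['content', 'chair'] (min_width=13, slack=3)
Line 8: ['north', 'string', 'low'] (min_width=16, slack=0)
Line 9: ['car'] (min_width=3, slack=13)
Total lines: 9

Answer: 9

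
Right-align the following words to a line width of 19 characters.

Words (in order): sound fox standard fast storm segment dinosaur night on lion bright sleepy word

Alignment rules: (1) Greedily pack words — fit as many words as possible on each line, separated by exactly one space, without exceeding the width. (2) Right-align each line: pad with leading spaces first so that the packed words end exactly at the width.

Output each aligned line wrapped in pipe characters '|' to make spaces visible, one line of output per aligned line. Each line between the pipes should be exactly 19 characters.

Line 1: ['sound', 'fox', 'standard'] (min_width=18, slack=1)
Line 2: ['fast', 'storm', 'segment'] (min_width=18, slack=1)
Line 3: ['dinosaur', 'night', 'on'] (min_width=17, slack=2)
Line 4: ['lion', 'bright', 'sleepy'] (min_width=18, slack=1)
Line 5: ['word'] (min_width=4, slack=15)

Answer: | sound fox standard|
| fast storm segment|
|  dinosaur night on|
| lion bright sleepy|
|               word|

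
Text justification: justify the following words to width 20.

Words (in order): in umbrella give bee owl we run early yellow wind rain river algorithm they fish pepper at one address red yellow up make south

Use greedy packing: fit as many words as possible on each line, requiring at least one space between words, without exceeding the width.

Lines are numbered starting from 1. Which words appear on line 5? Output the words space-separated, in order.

Line 1: ['in', 'umbrella', 'give', 'bee'] (min_width=20, slack=0)
Line 2: ['owl', 'we', 'run', 'early'] (min_width=16, slack=4)
Line 3: ['yellow', 'wind', 'rain'] (min_width=16, slack=4)
Line 4: ['river', 'algorithm', 'they'] (min_width=20, slack=0)
Line 5: ['fish', 'pepper', 'at', 'one'] (min_width=18, slack=2)
Line 6: ['address', 'red', 'yellow'] (min_width=18, slack=2)
Line 7: ['up', 'make', 'south'] (min_width=13, slack=7)

Answer: fish pepper at one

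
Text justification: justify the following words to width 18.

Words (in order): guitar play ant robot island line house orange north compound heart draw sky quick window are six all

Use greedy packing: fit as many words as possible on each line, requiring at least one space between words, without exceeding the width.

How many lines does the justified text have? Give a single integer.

Line 1: ['guitar', 'play', 'ant'] (min_width=15, slack=3)
Line 2: ['robot', 'island', 'line'] (min_width=17, slack=1)
Line 3: ['house', 'orange', 'north'] (min_width=18, slack=0)
Line 4: ['compound', 'heart'] (min_width=14, slack=4)
Line 5: ['draw', 'sky', 'quick'] (min_width=14, slack=4)
Line 6: ['window', 'are', 'six', 'all'] (min_width=18, slack=0)
Total lines: 6

Answer: 6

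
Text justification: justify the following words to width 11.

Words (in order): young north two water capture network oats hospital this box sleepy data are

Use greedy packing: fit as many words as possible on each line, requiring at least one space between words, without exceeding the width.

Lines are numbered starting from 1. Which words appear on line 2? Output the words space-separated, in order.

Line 1: ['young', 'north'] (min_width=11, slack=0)
Line 2: ['two', 'water'] (min_width=9, slack=2)
Line 3: ['capture'] (min_width=7, slack=4)
Line 4: ['network'] (min_width=7, slack=4)
Line 5: ['oats'] (min_width=4, slack=7)
Line 6: ['hospital'] (min_width=8, slack=3)
Line 7: ['this', 'box'] (min_width=8, slack=3)
Line 8: ['sleepy', 'data'] (min_width=11, slack=0)
Line 9: ['are'] (min_width=3, slack=8)

Answer: two water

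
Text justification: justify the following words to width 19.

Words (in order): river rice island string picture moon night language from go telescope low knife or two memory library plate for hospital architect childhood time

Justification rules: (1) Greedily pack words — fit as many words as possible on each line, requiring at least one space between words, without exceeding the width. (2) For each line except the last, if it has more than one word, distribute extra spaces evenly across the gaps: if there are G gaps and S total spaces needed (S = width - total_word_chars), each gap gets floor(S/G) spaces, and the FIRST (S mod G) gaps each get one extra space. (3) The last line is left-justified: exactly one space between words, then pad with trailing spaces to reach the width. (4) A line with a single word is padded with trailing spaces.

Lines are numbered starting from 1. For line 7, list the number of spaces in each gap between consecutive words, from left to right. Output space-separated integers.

Line 1: ['river', 'rice', 'island'] (min_width=17, slack=2)
Line 2: ['string', 'picture', 'moon'] (min_width=19, slack=0)
Line 3: ['night', 'language', 'from'] (min_width=19, slack=0)
Line 4: ['go', 'telescope', 'low'] (min_width=16, slack=3)
Line 5: ['knife', 'or', 'two', 'memory'] (min_width=19, slack=0)
Line 6: ['library', 'plate', 'for'] (min_width=17, slack=2)
Line 7: ['hospital', 'architect'] (min_width=18, slack=1)
Line 8: ['childhood', 'time'] (min_width=14, slack=5)

Answer: 2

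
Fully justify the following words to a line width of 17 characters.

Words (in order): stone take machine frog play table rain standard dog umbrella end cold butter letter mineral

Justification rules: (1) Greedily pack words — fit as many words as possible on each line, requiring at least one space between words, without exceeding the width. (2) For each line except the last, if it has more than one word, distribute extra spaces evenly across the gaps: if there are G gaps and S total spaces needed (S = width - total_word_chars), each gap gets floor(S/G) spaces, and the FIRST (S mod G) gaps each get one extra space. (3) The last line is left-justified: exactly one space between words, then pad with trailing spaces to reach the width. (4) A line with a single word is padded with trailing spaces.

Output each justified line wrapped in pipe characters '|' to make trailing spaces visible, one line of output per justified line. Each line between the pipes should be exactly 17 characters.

Line 1: ['stone', 'take'] (min_width=10, slack=7)
Line 2: ['machine', 'frog', 'play'] (min_width=17, slack=0)
Line 3: ['table', 'rain'] (min_width=10, slack=7)
Line 4: ['standard', 'dog'] (min_width=12, slack=5)
Line 5: ['umbrella', 'end', 'cold'] (min_width=17, slack=0)
Line 6: ['butter', 'letter'] (min_width=13, slack=4)
Line 7: ['mineral'] (min_width=7, slack=10)

Answer: |stone        take|
|machine frog play|
|table        rain|
|standard      dog|
|umbrella end cold|
|butter     letter|
|mineral          |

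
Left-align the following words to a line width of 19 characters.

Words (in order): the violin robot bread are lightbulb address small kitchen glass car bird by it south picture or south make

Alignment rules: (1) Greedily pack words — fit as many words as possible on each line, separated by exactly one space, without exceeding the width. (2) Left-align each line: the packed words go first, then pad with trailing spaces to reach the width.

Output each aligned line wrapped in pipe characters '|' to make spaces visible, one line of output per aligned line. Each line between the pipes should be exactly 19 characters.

Line 1: ['the', 'violin', 'robot'] (min_width=16, slack=3)
Line 2: ['bread', 'are', 'lightbulb'] (min_width=19, slack=0)
Line 3: ['address', 'small'] (min_width=13, slack=6)
Line 4: ['kitchen', 'glass', 'car'] (min_width=17, slack=2)
Line 5: ['bird', 'by', 'it', 'south'] (min_width=16, slack=3)
Line 6: ['picture', 'or', 'south'] (min_width=16, slack=3)
Line 7: ['make'] (min_width=4, slack=15)

Answer: |the violin robot   |
|bread are lightbulb|
|address small      |
|kitchen glass car  |
|bird by it south   |
|picture or south   |
|make               |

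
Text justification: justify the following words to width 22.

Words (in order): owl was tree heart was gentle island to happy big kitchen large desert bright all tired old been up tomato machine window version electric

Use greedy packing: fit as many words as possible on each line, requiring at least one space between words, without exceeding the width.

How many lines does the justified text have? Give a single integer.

Answer: 7

Derivation:
Line 1: ['owl', 'was', 'tree', 'heart', 'was'] (min_width=22, slack=0)
Line 2: ['gentle', 'island', 'to', 'happy'] (min_width=22, slack=0)
Line 3: ['big', 'kitchen', 'large'] (min_width=17, slack=5)
Line 4: ['desert', 'bright', 'all'] (min_width=17, slack=5)
Line 5: ['tired', 'old', 'been', 'up'] (min_width=17, slack=5)
Line 6: ['tomato', 'machine', 'window'] (min_width=21, slack=1)
Line 7: ['version', 'electric'] (min_width=16, slack=6)
Total lines: 7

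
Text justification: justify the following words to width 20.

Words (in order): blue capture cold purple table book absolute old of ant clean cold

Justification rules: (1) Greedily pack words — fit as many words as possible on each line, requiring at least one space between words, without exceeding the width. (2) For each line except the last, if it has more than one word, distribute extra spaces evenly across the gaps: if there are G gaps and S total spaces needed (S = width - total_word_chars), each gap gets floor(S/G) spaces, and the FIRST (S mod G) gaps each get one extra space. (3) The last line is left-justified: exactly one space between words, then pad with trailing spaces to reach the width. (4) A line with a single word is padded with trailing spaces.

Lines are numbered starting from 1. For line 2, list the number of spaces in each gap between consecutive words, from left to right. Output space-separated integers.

Answer: 3 2

Derivation:
Line 1: ['blue', 'capture', 'cold'] (min_width=17, slack=3)
Line 2: ['purple', 'table', 'book'] (min_width=17, slack=3)
Line 3: ['absolute', 'old', 'of', 'ant'] (min_width=19, slack=1)
Line 4: ['clean', 'cold'] (min_width=10, slack=10)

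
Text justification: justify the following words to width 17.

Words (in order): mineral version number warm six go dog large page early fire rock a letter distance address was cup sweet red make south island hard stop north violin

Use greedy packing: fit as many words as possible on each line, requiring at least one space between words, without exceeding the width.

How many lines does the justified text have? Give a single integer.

Line 1: ['mineral', 'version'] (min_width=15, slack=2)
Line 2: ['number', 'warm', 'six'] (min_width=15, slack=2)
Line 3: ['go', 'dog', 'large', 'page'] (min_width=17, slack=0)
Line 4: ['early', 'fire', 'rock', 'a'] (min_width=17, slack=0)
Line 5: ['letter', 'distance'] (min_width=15, slack=2)
Line 6: ['address', 'was', 'cup'] (min_width=15, slack=2)
Line 7: ['sweet', 'red', 'make'] (min_width=14, slack=3)
Line 8: ['south', 'island', 'hard'] (min_width=17, slack=0)
Line 9: ['stop', 'north', 'violin'] (min_width=17, slack=0)
Total lines: 9

Answer: 9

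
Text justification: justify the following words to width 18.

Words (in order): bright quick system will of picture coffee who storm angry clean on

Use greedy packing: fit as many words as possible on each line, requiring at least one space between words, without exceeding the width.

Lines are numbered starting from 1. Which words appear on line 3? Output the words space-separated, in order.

Line 1: ['bright', 'quick'] (min_width=12, slack=6)
Line 2: ['system', 'will', 'of'] (min_width=14, slack=4)
Line 3: ['picture', 'coffee', 'who'] (min_width=18, slack=0)
Line 4: ['storm', 'angry', 'clean'] (min_width=17, slack=1)
Line 5: ['on'] (min_width=2, slack=16)

Answer: picture coffee who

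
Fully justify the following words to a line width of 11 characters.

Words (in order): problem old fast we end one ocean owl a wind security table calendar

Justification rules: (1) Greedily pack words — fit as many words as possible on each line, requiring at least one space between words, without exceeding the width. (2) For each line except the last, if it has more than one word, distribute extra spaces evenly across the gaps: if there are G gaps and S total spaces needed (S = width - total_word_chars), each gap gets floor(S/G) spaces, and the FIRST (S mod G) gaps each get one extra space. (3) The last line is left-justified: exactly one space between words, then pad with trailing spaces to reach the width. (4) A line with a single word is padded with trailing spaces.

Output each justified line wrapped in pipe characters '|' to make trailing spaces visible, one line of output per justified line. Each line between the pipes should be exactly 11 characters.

Line 1: ['problem', 'old'] (min_width=11, slack=0)
Line 2: ['fast', 'we', 'end'] (min_width=11, slack=0)
Line 3: ['one', 'ocean'] (min_width=9, slack=2)
Line 4: ['owl', 'a', 'wind'] (min_width=10, slack=1)
Line 5: ['security'] (min_width=8, slack=3)
Line 6: ['table'] (min_width=5, slack=6)
Line 7: ['calendar'] (min_width=8, slack=3)

Answer: |problem old|
|fast we end|
|one   ocean|
|owl  a wind|
|security   |
|table      |
|calendar   |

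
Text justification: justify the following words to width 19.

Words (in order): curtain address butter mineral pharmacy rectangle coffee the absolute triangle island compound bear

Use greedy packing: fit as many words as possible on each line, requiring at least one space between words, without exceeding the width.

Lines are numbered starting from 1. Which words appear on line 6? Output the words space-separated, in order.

Line 1: ['curtain', 'address'] (min_width=15, slack=4)
Line 2: ['butter', 'mineral'] (min_width=14, slack=5)
Line 3: ['pharmacy', 'rectangle'] (min_width=18, slack=1)
Line 4: ['coffee', 'the', 'absolute'] (min_width=19, slack=0)
Line 5: ['triangle', 'island'] (min_width=15, slack=4)
Line 6: ['compound', 'bear'] (min_width=13, slack=6)

Answer: compound bear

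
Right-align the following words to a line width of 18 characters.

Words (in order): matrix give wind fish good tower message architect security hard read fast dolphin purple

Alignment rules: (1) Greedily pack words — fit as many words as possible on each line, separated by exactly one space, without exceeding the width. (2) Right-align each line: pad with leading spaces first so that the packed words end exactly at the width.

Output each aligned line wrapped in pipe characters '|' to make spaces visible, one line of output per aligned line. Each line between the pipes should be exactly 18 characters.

Answer: |  matrix give wind|
|   fish good tower|
| message architect|
|security hard read|
|      fast dolphin|
|            purple|

Derivation:
Line 1: ['matrix', 'give', 'wind'] (min_width=16, slack=2)
Line 2: ['fish', 'good', 'tower'] (min_width=15, slack=3)
Line 3: ['message', 'architect'] (min_width=17, slack=1)
Line 4: ['security', 'hard', 'read'] (min_width=18, slack=0)
Line 5: ['fast', 'dolphin'] (min_width=12, slack=6)
Line 6: ['purple'] (min_width=6, slack=12)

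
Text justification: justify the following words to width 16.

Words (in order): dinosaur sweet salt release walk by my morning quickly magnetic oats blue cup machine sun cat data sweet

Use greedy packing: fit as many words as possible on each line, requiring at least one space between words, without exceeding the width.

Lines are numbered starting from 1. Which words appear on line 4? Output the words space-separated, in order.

Answer: morning quickly

Derivation:
Line 1: ['dinosaur', 'sweet'] (min_width=14, slack=2)
Line 2: ['salt', 'release'] (min_width=12, slack=4)
Line 3: ['walk', 'by', 'my'] (min_width=10, slack=6)
Line 4: ['morning', 'quickly'] (min_width=15, slack=1)
Line 5: ['magnetic', 'oats'] (min_width=13, slack=3)
Line 6: ['blue', 'cup', 'machine'] (min_width=16, slack=0)
Line 7: ['sun', 'cat', 'data'] (min_width=12, slack=4)
Line 8: ['sweet'] (min_width=5, slack=11)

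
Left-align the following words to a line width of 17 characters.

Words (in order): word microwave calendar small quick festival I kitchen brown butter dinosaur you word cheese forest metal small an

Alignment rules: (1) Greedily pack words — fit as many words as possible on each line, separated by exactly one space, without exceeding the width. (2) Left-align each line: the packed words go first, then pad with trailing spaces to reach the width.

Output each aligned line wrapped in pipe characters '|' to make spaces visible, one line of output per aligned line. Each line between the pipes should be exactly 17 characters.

Line 1: ['word', 'microwave'] (min_width=14, slack=3)
Line 2: ['calendar', 'small'] (min_width=14, slack=3)
Line 3: ['quick', 'festival', 'I'] (min_width=16, slack=1)
Line 4: ['kitchen', 'brown'] (min_width=13, slack=4)
Line 5: ['butter', 'dinosaur'] (min_width=15, slack=2)
Line 6: ['you', 'word', 'cheese'] (min_width=15, slack=2)
Line 7: ['forest', 'metal'] (min_width=12, slack=5)
Line 8: ['small', 'an'] (min_width=8, slack=9)

Answer: |word microwave   |
|calendar small   |
|quick festival I |
|kitchen brown    |
|butter dinosaur  |
|you word cheese  |
|forest metal     |
|small an         |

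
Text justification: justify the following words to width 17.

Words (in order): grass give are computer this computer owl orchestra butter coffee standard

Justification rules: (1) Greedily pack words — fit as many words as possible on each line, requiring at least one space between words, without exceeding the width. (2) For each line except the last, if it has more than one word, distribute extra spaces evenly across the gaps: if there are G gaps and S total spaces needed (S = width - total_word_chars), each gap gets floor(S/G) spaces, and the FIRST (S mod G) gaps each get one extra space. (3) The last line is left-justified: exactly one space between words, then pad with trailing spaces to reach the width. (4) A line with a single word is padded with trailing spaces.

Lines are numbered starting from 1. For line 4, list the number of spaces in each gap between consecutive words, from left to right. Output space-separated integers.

Line 1: ['grass', 'give', 'are'] (min_width=14, slack=3)
Line 2: ['computer', 'this'] (min_width=13, slack=4)
Line 3: ['computer', 'owl'] (min_width=12, slack=5)
Line 4: ['orchestra', 'butter'] (min_width=16, slack=1)
Line 5: ['coffee', 'standard'] (min_width=15, slack=2)

Answer: 2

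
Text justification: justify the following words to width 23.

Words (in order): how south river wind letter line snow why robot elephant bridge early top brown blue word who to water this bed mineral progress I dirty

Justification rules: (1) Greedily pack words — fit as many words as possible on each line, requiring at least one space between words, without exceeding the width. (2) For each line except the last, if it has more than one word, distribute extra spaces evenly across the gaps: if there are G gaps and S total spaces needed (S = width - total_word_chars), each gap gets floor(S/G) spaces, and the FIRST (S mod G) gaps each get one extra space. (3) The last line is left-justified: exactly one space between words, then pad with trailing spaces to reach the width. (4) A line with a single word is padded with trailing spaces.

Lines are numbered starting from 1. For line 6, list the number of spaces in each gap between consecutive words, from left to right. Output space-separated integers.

Answer: 2 1 1

Derivation:
Line 1: ['how', 'south', 'river', 'wind'] (min_width=20, slack=3)
Line 2: ['letter', 'line', 'snow', 'why'] (min_width=20, slack=3)
Line 3: ['robot', 'elephant', 'bridge'] (min_width=21, slack=2)
Line 4: ['early', 'top', 'brown', 'blue'] (min_width=20, slack=3)
Line 5: ['word', 'who', 'to', 'water', 'this'] (min_width=22, slack=1)
Line 6: ['bed', 'mineral', 'progress', 'I'] (min_width=22, slack=1)
Line 7: ['dirty'] (min_width=5, slack=18)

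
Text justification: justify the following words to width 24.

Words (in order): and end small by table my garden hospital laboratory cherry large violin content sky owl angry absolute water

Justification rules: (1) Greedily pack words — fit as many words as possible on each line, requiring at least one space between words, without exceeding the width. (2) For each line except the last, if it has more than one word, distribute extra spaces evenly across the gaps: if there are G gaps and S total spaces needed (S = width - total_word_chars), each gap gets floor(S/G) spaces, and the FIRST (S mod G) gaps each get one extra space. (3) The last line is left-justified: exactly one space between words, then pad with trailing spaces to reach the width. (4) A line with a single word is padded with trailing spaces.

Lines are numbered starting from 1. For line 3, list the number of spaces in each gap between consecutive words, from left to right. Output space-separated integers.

Line 1: ['and', 'end', 'small', 'by', 'table'] (min_width=22, slack=2)
Line 2: ['my', 'garden', 'hospital'] (min_width=18, slack=6)
Line 3: ['laboratory', 'cherry', 'large'] (min_width=23, slack=1)
Line 4: ['violin', 'content', 'sky', 'owl'] (min_width=22, slack=2)
Line 5: ['angry', 'absolute', 'water'] (min_width=20, slack=4)

Answer: 2 1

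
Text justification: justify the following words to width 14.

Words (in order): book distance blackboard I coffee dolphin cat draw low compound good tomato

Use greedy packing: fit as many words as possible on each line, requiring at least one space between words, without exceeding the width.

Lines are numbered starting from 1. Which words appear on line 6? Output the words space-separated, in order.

Line 1: ['book', 'distance'] (min_width=13, slack=1)
Line 2: ['blackboard', 'I'] (min_width=12, slack=2)
Line 3: ['coffee', 'dolphin'] (min_width=14, slack=0)
Line 4: ['cat', 'draw', 'low'] (min_width=12, slack=2)
Line 5: ['compound', 'good'] (min_width=13, slack=1)
Line 6: ['tomato'] (min_width=6, slack=8)

Answer: tomato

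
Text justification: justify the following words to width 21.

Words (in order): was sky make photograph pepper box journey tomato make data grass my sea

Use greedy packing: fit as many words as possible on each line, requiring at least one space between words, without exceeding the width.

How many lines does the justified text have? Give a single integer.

Answer: 4

Derivation:
Line 1: ['was', 'sky', 'make'] (min_width=12, slack=9)
Line 2: ['photograph', 'pepper', 'box'] (min_width=21, slack=0)
Line 3: ['journey', 'tomato', 'make'] (min_width=19, slack=2)
Line 4: ['data', 'grass', 'my', 'sea'] (min_width=17, slack=4)
Total lines: 4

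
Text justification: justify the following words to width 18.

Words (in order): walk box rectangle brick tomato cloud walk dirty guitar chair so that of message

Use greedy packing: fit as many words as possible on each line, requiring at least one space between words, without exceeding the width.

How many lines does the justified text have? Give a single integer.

Answer: 5

Derivation:
Line 1: ['walk', 'box', 'rectangle'] (min_width=18, slack=0)
Line 2: ['brick', 'tomato', 'cloud'] (min_width=18, slack=0)
Line 3: ['walk', 'dirty', 'guitar'] (min_width=17, slack=1)
Line 4: ['chair', 'so', 'that', 'of'] (min_width=16, slack=2)
Line 5: ['message'] (min_width=7, slack=11)
Total lines: 5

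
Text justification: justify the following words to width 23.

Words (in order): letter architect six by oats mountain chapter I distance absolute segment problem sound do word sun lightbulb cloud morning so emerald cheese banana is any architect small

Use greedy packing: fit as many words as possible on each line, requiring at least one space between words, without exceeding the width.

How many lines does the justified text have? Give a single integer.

Answer: 8

Derivation:
Line 1: ['letter', 'architect', 'six', 'by'] (min_width=23, slack=0)
Line 2: ['oats', 'mountain', 'chapter', 'I'] (min_width=23, slack=0)
Line 3: ['distance', 'absolute'] (min_width=17, slack=6)
Line 4: ['segment', 'problem', 'sound'] (min_width=21, slack=2)
Line 5: ['do', 'word', 'sun', 'lightbulb'] (min_width=21, slack=2)
Line 6: ['cloud', 'morning', 'so'] (min_width=16, slack=7)
Line 7: ['emerald', 'cheese', 'banana'] (min_width=21, slack=2)
Line 8: ['is', 'any', 'architect', 'small'] (min_width=22, slack=1)
Total lines: 8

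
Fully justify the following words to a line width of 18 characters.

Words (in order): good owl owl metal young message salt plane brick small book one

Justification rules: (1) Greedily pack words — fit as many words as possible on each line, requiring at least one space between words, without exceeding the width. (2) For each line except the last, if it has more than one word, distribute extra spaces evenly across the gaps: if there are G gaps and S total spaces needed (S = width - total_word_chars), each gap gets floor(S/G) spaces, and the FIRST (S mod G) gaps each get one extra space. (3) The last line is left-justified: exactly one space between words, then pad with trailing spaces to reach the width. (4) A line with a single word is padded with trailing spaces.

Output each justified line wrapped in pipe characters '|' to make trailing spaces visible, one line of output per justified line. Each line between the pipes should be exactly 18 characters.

Answer: |good owl owl metal|
|young message salt|
|plane  brick small|
|book one          |

Derivation:
Line 1: ['good', 'owl', 'owl', 'metal'] (min_width=18, slack=0)
Line 2: ['young', 'message', 'salt'] (min_width=18, slack=0)
Line 3: ['plane', 'brick', 'small'] (min_width=17, slack=1)
Line 4: ['book', 'one'] (min_width=8, slack=10)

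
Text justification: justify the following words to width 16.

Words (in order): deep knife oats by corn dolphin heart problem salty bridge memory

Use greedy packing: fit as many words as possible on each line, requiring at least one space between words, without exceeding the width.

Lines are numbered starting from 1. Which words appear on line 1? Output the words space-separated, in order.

Line 1: ['deep', 'knife', 'oats'] (min_width=15, slack=1)
Line 2: ['by', 'corn', 'dolphin'] (min_width=15, slack=1)
Line 3: ['heart', 'problem'] (min_width=13, slack=3)
Line 4: ['salty', 'bridge'] (min_width=12, slack=4)
Line 5: ['memory'] (min_width=6, slack=10)

Answer: deep knife oats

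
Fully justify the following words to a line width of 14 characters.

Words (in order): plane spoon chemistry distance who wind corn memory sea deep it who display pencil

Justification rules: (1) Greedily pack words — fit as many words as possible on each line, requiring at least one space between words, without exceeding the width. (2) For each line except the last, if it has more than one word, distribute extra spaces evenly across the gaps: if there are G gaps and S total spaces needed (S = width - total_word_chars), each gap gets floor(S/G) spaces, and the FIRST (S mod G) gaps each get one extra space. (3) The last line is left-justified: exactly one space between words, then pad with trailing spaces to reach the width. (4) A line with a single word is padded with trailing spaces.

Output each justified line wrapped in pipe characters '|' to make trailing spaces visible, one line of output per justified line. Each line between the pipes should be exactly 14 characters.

Answer: |plane    spoon|
|chemistry     |
|distance   who|
|wind      corn|
|memory     sea|
|deep   it  who|
|display pencil|

Derivation:
Line 1: ['plane', 'spoon'] (min_width=11, slack=3)
Line 2: ['chemistry'] (min_width=9, slack=5)
Line 3: ['distance', 'who'] (min_width=12, slack=2)
Line 4: ['wind', 'corn'] (min_width=9, slack=5)
Line 5: ['memory', 'sea'] (min_width=10, slack=4)
Line 6: ['deep', 'it', 'who'] (min_width=11, slack=3)
Line 7: ['display', 'pencil'] (min_width=14, slack=0)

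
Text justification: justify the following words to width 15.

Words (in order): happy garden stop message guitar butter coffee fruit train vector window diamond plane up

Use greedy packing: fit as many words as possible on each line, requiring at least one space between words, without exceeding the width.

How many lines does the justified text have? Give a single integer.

Answer: 7

Derivation:
Line 1: ['happy', 'garden'] (min_width=12, slack=3)
Line 2: ['stop', 'message'] (min_width=12, slack=3)
Line 3: ['guitar', 'butter'] (min_width=13, slack=2)
Line 4: ['coffee', 'fruit'] (min_width=12, slack=3)
Line 5: ['train', 'vector'] (min_width=12, slack=3)
Line 6: ['window', 'diamond'] (min_width=14, slack=1)
Line 7: ['plane', 'up'] (min_width=8, slack=7)
Total lines: 7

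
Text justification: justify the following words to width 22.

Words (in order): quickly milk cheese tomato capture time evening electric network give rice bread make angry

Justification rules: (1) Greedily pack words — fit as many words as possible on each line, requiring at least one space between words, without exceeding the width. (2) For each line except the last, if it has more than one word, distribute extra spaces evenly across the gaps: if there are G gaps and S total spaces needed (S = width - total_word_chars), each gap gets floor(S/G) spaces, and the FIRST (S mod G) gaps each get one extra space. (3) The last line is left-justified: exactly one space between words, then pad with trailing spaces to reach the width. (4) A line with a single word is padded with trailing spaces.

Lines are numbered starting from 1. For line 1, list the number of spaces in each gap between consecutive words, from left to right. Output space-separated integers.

Answer: 3 2

Derivation:
Line 1: ['quickly', 'milk', 'cheese'] (min_width=19, slack=3)
Line 2: ['tomato', 'capture', 'time'] (min_width=19, slack=3)
Line 3: ['evening', 'electric'] (min_width=16, slack=6)
Line 4: ['network', 'give', 'rice'] (min_width=17, slack=5)
Line 5: ['bread', 'make', 'angry'] (min_width=16, slack=6)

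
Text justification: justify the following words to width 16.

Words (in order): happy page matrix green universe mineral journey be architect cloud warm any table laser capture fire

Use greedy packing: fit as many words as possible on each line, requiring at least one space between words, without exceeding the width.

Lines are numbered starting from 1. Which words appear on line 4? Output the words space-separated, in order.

Answer: journey be

Derivation:
Line 1: ['happy', 'page'] (min_width=10, slack=6)
Line 2: ['matrix', 'green'] (min_width=12, slack=4)
Line 3: ['universe', 'mineral'] (min_width=16, slack=0)
Line 4: ['journey', 'be'] (min_width=10, slack=6)
Line 5: ['architect', 'cloud'] (min_width=15, slack=1)
Line 6: ['warm', 'any', 'table'] (min_width=14, slack=2)
Line 7: ['laser', 'capture'] (min_width=13, slack=3)
Line 8: ['fire'] (min_width=4, slack=12)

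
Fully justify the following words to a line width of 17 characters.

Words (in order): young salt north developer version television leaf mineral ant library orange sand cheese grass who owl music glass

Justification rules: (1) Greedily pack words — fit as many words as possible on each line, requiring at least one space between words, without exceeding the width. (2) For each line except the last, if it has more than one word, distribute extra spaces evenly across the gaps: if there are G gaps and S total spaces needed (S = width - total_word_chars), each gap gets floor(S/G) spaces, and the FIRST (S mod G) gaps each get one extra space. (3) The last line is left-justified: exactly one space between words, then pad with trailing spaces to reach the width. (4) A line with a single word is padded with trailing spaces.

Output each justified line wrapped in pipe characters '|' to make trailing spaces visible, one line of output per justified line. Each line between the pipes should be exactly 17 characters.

Line 1: ['young', 'salt', 'north'] (min_width=16, slack=1)
Line 2: ['developer', 'version'] (min_width=17, slack=0)
Line 3: ['television', 'leaf'] (min_width=15, slack=2)
Line 4: ['mineral', 'ant'] (min_width=11, slack=6)
Line 5: ['library', 'orange'] (min_width=14, slack=3)
Line 6: ['sand', 'cheese', 'grass'] (min_width=17, slack=0)
Line 7: ['who', 'owl', 'music'] (min_width=13, slack=4)
Line 8: ['glass'] (min_width=5, slack=12)

Answer: |young  salt north|
|developer version|
|television   leaf|
|mineral       ant|
|library    orange|
|sand cheese grass|
|who   owl   music|
|glass            |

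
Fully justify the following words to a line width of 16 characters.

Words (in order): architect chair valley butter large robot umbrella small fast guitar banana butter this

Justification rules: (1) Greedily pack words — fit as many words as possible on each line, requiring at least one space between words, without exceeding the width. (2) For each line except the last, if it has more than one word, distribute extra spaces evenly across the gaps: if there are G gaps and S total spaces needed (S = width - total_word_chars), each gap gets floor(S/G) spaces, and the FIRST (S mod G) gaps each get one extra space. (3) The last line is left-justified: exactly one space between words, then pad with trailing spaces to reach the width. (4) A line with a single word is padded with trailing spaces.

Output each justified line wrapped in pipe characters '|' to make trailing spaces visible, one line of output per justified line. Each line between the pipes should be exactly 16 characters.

Line 1: ['architect', 'chair'] (min_width=15, slack=1)
Line 2: ['valley', 'butter'] (min_width=13, slack=3)
Line 3: ['large', 'robot'] (min_width=11, slack=5)
Line 4: ['umbrella', 'small'] (min_width=14, slack=2)
Line 5: ['fast', 'guitar'] (min_width=11, slack=5)
Line 6: ['banana', 'butter'] (min_width=13, slack=3)
Line 7: ['this'] (min_width=4, slack=12)

Answer: |architect  chair|
|valley    butter|
|large      robot|
|umbrella   small|
|fast      guitar|
|banana    butter|
|this            |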